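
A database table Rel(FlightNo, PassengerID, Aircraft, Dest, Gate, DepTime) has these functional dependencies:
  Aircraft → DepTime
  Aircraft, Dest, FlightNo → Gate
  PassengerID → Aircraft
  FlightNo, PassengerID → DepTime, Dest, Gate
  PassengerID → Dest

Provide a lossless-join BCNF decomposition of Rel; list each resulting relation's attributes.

{Aircraft, DepTime}; {Aircraft, Dest, FlightNo, Gate}; {Aircraft, Dest, PassengerID}; {FlightNo, PassengerID}

Candidate key of the original relation: {FlightNo, PassengerID}.
{Aircraft, DepTime, Dest, FlightNo, Gate, PassengerID}: {Aircraft} determines {Aircraft, DepTime} here but is not a superkey — split on Aircraft → DepTime, giving {Aircraft, DepTime} and {Aircraft, Dest, FlightNo, Gate, PassengerID}.
{Aircraft, DepTime} has no BCNF violation.
{Aircraft, Dest, FlightNo, Gate, PassengerID}: {Aircraft, Dest, FlightNo} determines {Aircraft, Dest, FlightNo, Gate} here but is not a superkey — split on Aircraft, Dest, FlightNo → Gate, giving {Aircraft, Dest, FlightNo, Gate} and {Aircraft, Dest, FlightNo, PassengerID}.
{Aircraft, Dest, FlightNo, Gate} has no BCNF violation.
{Aircraft, Dest, FlightNo, PassengerID}: {PassengerID} determines {Aircraft, Dest, PassengerID} here but is not a superkey — split on PassengerID → Aircraft, Dest, giving {Aircraft, Dest, PassengerID} and {FlightNo, PassengerID}.
{Aircraft, Dest, PassengerID} has no BCNF violation.
{FlightNo, PassengerID} has no BCNF violation.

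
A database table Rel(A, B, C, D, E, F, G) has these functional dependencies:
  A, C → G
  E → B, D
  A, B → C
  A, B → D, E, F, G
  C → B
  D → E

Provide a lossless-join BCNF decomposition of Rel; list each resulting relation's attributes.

{A, C, E, F, G}; {B, D, E}

Candidate keys of the original relation: {A, B}, {A, C}, {A, D}, {A, E}.
Within {A, B, C, D, E, F, G}: {E}⁺ ∩ {A, B, C, D, E, F, G} = {B, D, E}, not the whole set, so E → B, D violates BCNF; decompose into {B, D, E} and {A, C, E, F, G}.
{B, D, E}: every determinant is a superkey — BCNF.
{A, C, E, F, G}: every determinant is a superkey — BCNF.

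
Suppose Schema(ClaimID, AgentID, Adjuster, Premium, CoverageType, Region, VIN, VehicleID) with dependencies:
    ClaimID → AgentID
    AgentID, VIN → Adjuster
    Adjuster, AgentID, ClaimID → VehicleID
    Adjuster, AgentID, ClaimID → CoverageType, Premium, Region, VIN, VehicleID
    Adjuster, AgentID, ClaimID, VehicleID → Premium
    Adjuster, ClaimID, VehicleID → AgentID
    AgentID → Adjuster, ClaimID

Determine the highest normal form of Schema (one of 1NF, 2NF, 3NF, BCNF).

BCNF

Candidate keys: {AgentID}, {ClaimID}. Prime attributes: {AgentID, ClaimID}.
Each dependency's left side is a superkey — BCNF holds.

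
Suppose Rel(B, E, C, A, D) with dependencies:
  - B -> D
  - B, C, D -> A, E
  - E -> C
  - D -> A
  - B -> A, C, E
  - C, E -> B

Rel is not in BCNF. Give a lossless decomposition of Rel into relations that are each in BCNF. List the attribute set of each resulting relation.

{A, D}; {B, C, D, E}

Candidate keys of the original relation: {B}, {E}.
In {A, B, C, D, E}, {D} is not a superkey ({D}⁺ restricted to this set is {A, D}), so split on D -> A into {A, D} and {B, C, D, E}.
{A, D} is in BCNF.
{B, C, D, E} is in BCNF.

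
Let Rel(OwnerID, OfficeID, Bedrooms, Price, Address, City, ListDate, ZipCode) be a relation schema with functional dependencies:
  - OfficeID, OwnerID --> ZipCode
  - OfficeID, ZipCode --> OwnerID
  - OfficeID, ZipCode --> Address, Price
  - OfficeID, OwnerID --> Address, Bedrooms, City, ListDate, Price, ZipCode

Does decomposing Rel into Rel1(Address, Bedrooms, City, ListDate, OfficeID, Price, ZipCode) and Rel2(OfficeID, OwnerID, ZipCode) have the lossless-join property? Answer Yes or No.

Yes

Common attributes: {OfficeID, ZipCode}; their closure is {Address, Bedrooms, City, ListDate, OfficeID, OwnerID, Price, ZipCode}.
Rel1 is contained in that closure, so Rel1 ∩ Rel2 --> Rel1 holds and the join is lossless.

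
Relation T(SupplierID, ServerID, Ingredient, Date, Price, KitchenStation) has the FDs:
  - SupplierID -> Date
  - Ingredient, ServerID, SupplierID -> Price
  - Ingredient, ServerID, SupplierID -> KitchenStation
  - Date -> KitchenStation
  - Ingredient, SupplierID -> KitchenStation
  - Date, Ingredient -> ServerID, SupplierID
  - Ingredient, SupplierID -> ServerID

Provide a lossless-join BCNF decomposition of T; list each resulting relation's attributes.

{Date, KitchenStation}; {Date, SupplierID}; {Ingredient, Price, ServerID, SupplierID}

Candidate keys of the original relation: {Date, Ingredient}, {Ingredient, SupplierID}.
Within {Date, Ingredient, KitchenStation, Price, ServerID, SupplierID}: {SupplierID}⁺ ∩ {Date, Ingredient, KitchenStation, Price, ServerID, SupplierID} = {Date, KitchenStation, SupplierID}, not the whole set, so SupplierID -> Date, KitchenStation violates BCNF; decompose into {Date, KitchenStation, SupplierID} and {Ingredient, Price, ServerID, SupplierID}.
Within {Date, KitchenStation, SupplierID}: {Date}⁺ ∩ {Date, KitchenStation, SupplierID} = {Date, KitchenStation}, not the whole set, so Date -> KitchenStation violates BCNF; decompose into {Date, KitchenStation} and {Date, SupplierID}.
{Date, KitchenStation} has no BCNF violation.
{Date, SupplierID} has no BCNF violation.
{Ingredient, Price, ServerID, SupplierID} has no BCNF violation.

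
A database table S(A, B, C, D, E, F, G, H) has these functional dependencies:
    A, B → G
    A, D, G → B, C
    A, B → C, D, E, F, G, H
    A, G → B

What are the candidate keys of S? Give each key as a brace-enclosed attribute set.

{A, B}, {A, G}

No FD produces {A}, so it must be in every candidate key.
Closure of {A, B} is {A, B, C, D, E, F, G, H}, the whole schema; {A, B} is a candidate key.
Closure of {A, G} is {A, B, C, D, E, F, G, H}, the whole schema; {A, G} is a candidate key.
These are minimal and exhaustive — every other superkey contains one of them.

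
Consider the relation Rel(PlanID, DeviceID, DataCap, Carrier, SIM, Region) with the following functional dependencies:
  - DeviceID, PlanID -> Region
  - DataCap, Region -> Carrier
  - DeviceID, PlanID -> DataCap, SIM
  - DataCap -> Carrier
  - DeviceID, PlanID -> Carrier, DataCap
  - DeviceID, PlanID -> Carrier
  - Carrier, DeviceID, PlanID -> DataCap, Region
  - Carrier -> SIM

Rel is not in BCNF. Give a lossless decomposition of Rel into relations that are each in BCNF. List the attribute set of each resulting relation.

Candidate key of the original relation: {DeviceID, PlanID}.
Within {Carrier, DataCap, DeviceID, PlanID, Region, SIM}: {DataCap, Region}⁺ ∩ {Carrier, DataCap, DeviceID, PlanID, Region, SIM} = {Carrier, DataCap, Region, SIM}, not the whole set, so DataCap, Region -> Carrier, SIM violates BCNF; decompose into {Carrier, DataCap, Region, SIM} and {DataCap, DeviceID, PlanID, Region}.
Within {Carrier, DataCap, Region, SIM}: {DataCap}⁺ ∩ {Carrier, DataCap, Region, SIM} = {Carrier, DataCap, SIM}, not the whole set, so DataCap -> Carrier, SIM violates BCNF; decompose into {Carrier, DataCap, SIM} and {DataCap, Region}.
Within {Carrier, DataCap, SIM}: {Carrier}⁺ ∩ {Carrier, DataCap, SIM} = {Carrier, SIM}, not the whole set, so Carrier -> SIM violates BCNF; decompose into {Carrier, SIM} and {Carrier, DataCap}.
{Carrier, SIM} is in BCNF.
{Carrier, DataCap} is in BCNF.
{DataCap, Region} is in BCNF.
{DataCap, DeviceID, PlanID, Region} is in BCNF.

{Carrier, DataCap}; {Carrier, SIM}; {DataCap, DeviceID, PlanID, Region}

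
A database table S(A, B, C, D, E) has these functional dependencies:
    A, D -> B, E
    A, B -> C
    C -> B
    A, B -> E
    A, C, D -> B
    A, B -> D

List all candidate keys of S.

{A, B}, {A, C}, {A, D}

{A} never appears on the right of any FD, so every key must include it.
Closure of {A, B} is {A, B, C, D, E}, the whole schema; {A, B} is a candidate key.
Closure of {A, C} is {A, B, C, D, E}, the whole schema; {A, C} is a candidate key.
Closure of {A, D} is {A, B, C, D, E}, the whole schema; {A, D} is a candidate key.
Any other superkey properly contains one of these, so there are no further candidate keys.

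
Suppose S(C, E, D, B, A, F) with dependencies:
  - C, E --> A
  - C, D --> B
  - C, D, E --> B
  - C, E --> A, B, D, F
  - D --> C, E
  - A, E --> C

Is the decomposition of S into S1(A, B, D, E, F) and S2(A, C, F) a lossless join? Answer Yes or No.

The shared attributes are {A, F} and {A, F}⁺ = {A, F}.
Neither S1 nor S2 is contained in that closure, so the decomposition is lossy.

No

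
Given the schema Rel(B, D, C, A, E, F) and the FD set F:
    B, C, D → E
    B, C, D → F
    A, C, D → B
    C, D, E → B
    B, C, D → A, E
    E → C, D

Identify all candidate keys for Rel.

{E}⁺ = {A, B, C, D, E, F}, which is every attribute, so {E} is a candidate key.
{A, C, D}⁺ = {A, B, C, D, E, F}, which is every attribute, so {A, C, D} is a candidate key.
{B, C, D}⁺ = {A, B, C, D, E, F}, which is every attribute, so {B, C, D} is a candidate key.
These are minimal and exhaustive — every other superkey contains one of them.

{A, C, D}, {B, C, D}, {E}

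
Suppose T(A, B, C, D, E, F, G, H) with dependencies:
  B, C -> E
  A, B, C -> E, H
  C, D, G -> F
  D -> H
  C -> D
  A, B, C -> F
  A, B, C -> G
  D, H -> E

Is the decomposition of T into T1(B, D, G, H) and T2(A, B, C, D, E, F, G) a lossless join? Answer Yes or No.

Yes

The shared attributes are {B, D, G} and {B, D, G}⁺ = {B, D, E, G, H}.
Since T1 ⊆ {B, D, E, G, H}, the intersection is a superkey of T1; the decomposition is lossless.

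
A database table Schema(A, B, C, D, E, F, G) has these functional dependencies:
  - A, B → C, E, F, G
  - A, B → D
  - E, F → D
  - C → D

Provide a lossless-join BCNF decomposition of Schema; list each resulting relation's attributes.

Candidate key of the original relation: {A, B}.
In {A, B, C, D, E, F, G}, {E, F} is not a superkey ({E, F}⁺ restricted to this set is {D, E, F}), so split on E, F → D into {D, E, F} and {A, B, C, E, F, G}.
{D, E, F} is in BCNF.
{A, B, C, E, F, G} is in BCNF.

{A, B, C, E, F, G}; {D, E, F}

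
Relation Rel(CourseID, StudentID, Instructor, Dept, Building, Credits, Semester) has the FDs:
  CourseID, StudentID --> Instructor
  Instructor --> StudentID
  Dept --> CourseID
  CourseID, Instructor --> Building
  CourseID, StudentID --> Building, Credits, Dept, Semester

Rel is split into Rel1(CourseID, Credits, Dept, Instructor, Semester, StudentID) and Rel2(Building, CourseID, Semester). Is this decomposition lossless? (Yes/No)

No

Rel1 ∩ Rel2 = {CourseID, Semester}; its closure under F is {CourseID, Semester}.
Neither Rel1 nor Rel2 is contained in that closure, so the decomposition is lossy.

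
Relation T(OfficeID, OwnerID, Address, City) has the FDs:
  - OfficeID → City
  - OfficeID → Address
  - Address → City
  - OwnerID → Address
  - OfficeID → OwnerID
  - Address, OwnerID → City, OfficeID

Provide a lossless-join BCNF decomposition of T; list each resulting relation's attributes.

{Address, City}; {Address, OfficeID, OwnerID}

Candidate keys of the original relation: {OfficeID}, {OwnerID}.
{Address, City, OfficeID, OwnerID}: {Address} determines {Address, City} here but is not a superkey — split on Address → City, giving {Address, City} and {Address, OfficeID, OwnerID}.
{Address, City} is in BCNF.
{Address, OfficeID, OwnerID} is in BCNF.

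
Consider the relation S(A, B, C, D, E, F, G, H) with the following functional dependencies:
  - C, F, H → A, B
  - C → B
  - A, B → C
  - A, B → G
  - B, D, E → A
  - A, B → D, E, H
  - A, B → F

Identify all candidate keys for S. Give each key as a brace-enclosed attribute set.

{A, B} is a candidate key since {A, B}⁺ = {A, B, C, D, E, F, G, H} covers every attribute.
{A, C} is a candidate key since {A, C}⁺ = {A, B, C, D, E, F, G, H} covers every attribute.
{B, D, E} is a candidate key since {B, D, E}⁺ = {A, B, C, D, E, F, G, H} covers every attribute.
{C, D, E} is a candidate key since {C, D, E}⁺ = {A, B, C, D, E, F, G, H} covers every attribute.
{C, F, H} is a candidate key since {C, F, H}⁺ = {A, B, C, D, E, F, G, H} covers every attribute.
Any other superkey properly contains one of these, so there are no further candidate keys.

{A, B}, {A, C}, {B, D, E}, {C, D, E}, {C, F, H}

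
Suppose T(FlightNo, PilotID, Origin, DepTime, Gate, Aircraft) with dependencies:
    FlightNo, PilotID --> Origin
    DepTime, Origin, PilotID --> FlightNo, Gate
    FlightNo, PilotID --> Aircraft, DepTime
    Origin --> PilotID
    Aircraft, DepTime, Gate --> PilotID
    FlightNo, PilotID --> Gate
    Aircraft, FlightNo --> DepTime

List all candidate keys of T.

{Aircraft, FlightNo, Gate}, {DepTime, Origin}, {FlightNo, Origin}, {FlightNo, PilotID}

{DepTime, Origin} is a candidate key since {DepTime, Origin}⁺ = {Aircraft, DepTime, FlightNo, Gate, Origin, PilotID} covers every attribute.
{FlightNo, Origin} is a candidate key since {FlightNo, Origin}⁺ = {Aircraft, DepTime, FlightNo, Gate, Origin, PilotID} covers every attribute.
{FlightNo, PilotID} is a candidate key since {FlightNo, PilotID}⁺ = {Aircraft, DepTime, FlightNo, Gate, Origin, PilotID} covers every attribute.
{Aircraft, FlightNo, Gate} is a candidate key since {Aircraft, FlightNo, Gate}⁺ = {Aircraft, DepTime, FlightNo, Gate, Origin, PilotID} covers every attribute.
No proper subset of any of these is a key, and no other minimal superkey exists.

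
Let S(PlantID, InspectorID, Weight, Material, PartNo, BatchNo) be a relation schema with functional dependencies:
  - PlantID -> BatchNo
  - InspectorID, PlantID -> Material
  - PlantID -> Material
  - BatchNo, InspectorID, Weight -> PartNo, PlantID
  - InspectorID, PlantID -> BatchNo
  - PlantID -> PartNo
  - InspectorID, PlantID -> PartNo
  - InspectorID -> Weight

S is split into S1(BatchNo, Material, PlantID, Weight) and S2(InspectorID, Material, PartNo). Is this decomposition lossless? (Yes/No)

No

Common attributes: {Material}; their closure is {Material}.
S1 ⊄ {Material} and S2 ⊄ {Material}, so the split is lossy.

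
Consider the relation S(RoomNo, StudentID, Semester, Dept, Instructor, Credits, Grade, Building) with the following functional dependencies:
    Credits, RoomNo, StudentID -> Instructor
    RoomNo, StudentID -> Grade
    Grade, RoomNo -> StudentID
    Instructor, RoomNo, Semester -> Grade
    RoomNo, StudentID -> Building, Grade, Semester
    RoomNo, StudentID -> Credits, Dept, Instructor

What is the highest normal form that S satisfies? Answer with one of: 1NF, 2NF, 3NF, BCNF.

BCNF

Candidate keys: {Grade, RoomNo}, {Instructor, RoomNo, Semester}, {RoomNo, StudentID}. Prime attributes: {Grade, Instructor, RoomNo, Semester, StudentID}.
Each dependency's left side is a superkey — BCNF holds.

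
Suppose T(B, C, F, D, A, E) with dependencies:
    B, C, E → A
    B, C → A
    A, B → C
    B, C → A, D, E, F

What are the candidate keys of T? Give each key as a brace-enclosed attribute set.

No FD produces {B}, so it must be in every candidate key.
{A, B} is a candidate key since {A, B}⁺ = {A, B, C, D, E, F} covers every attribute.
{B, C} is a candidate key since {B, C}⁺ = {A, B, C, D, E, F} covers every attribute.
No proper subset of any of these is a key, and no other minimal superkey exists.

{A, B}, {B, C}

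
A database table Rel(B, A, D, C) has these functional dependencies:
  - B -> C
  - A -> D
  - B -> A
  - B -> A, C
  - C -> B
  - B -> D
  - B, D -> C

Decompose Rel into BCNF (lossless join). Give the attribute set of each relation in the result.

Candidate keys of the original relation: {B}, {C}.
Within {A, B, C, D}: {A}⁺ ∩ {A, B, C, D} = {A, D}, not the whole set, so A -> D violates BCNF; decompose into {A, D} and {A, B, C}.
{A, D} is in BCNF.
{A, B, C} is in BCNF.

{A, B, C}; {A, D}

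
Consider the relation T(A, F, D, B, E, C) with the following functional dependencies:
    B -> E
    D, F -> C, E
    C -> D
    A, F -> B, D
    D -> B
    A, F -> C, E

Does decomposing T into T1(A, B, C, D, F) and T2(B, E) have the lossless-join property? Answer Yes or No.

Common attributes: {B}; their closure is {B, E}.
T2 is contained in that closure, so T1 ∩ T2 -> T2 holds and the join is lossless.

Yes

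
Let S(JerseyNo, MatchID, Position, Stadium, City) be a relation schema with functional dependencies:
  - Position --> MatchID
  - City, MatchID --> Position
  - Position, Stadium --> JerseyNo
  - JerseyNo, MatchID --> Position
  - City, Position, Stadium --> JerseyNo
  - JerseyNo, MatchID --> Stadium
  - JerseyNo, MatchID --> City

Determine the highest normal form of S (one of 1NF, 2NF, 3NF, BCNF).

Candidate keys: {City, MatchID, Stadium}, {JerseyNo, MatchID}, {JerseyNo, Position}, {Position, Stadium}. Prime attributes: {City, JerseyNo, MatchID, Position, Stadium}.
Position --> MatchID: {Position}⁺ = {MatchID, Position}, which is not all of the attributes, so the left side is not a superkey — BCNF is violated.
But every attribute on its right side ({MatchID}) is prime, and the same holds for every other non-superkey FD, so 3NF still holds.

3NF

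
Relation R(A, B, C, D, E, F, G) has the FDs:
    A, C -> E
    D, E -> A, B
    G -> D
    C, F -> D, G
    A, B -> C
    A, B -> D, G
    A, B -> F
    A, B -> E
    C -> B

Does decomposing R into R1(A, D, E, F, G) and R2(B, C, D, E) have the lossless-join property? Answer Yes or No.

The shared attributes are {D, E} and {D, E}⁺ = {A, B, C, D, E, F, G}.
This includes all of R1, so the common attributes are a superkey of R1 — the join is lossless.

Yes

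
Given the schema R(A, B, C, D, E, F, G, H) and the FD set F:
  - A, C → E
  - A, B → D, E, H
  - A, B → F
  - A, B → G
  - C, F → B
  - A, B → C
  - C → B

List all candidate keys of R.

{A, B}, {A, C}

{A} never appears on the right of any FD, so every key must include it.
{A, B}⁺ = {A, B, C, D, E, F, G, H}, which is every attribute, so {A, B} is a candidate key.
{A, C}⁺ = {A, B, C, D, E, F, G, H}, which is every attribute, so {A, C} is a candidate key.
No proper subset of any of these is a key, and no other minimal superkey exists.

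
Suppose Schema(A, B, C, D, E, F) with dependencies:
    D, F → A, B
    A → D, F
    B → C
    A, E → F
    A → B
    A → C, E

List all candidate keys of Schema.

{A} is a candidate key since {A}⁺ = {A, B, C, D, E, F} covers every attribute.
{D, F} is a candidate key since {D, F}⁺ = {A, B, C, D, E, F} covers every attribute.
Any other superkey properly contains one of these, so there are no further candidate keys.

{A}, {D, F}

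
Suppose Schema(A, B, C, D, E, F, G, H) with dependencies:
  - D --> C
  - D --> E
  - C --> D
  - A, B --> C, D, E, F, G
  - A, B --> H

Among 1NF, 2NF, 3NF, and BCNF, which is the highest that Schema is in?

2NF

Candidate key: {A, B}. Prime attributes: {A, B}.
D --> C breaks BCNF: {D}⁺ = {C, D, E}, so {D} is not a superkey.
Because {C} is non-prime and the left side of D --> C is not a superkey, the relation is not in 3NF.
No proper subset of a key has a non-prime attribute in its closure, so there is no partial dependency; 2NF holds.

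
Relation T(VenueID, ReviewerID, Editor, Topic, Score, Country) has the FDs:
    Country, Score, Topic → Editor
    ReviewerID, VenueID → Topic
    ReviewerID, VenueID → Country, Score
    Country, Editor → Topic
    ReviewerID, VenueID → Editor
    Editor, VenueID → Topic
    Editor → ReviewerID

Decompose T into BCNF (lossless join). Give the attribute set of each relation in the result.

{Country, Editor, Score}; {Country, Editor, Topic}; {Country, Score, Topic, VenueID}; {Editor, ReviewerID}

Candidate keys of the original relation: {Country, Score, Topic, VenueID}, {Editor, VenueID}, {ReviewerID, VenueID}.
In {Country, Editor, ReviewerID, Score, Topic, VenueID}, {Country, Score, Topic} is not a superkey ({Country, Score, Topic}⁺ restricted to this set is {Country, Editor, ReviewerID, Score, Topic}), so split on Country, Score, Topic → Editor, ReviewerID into {Country, Editor, ReviewerID, Score, Topic} and {Country, Score, Topic, VenueID}.
In {Country, Editor, ReviewerID, Score, Topic}, {Country, Editor} is not a superkey ({Country, Editor}⁺ restricted to this set is {Country, Editor, ReviewerID, Topic}), so split on Country, Editor → ReviewerID, Topic into {Country, Editor, ReviewerID, Topic} and {Country, Editor, Score}.
In {Country, Editor, ReviewerID, Topic}, {Editor} is not a superkey ({Editor}⁺ restricted to this set is {Editor, ReviewerID}), so split on Editor → ReviewerID into {Editor, ReviewerID} and {Country, Editor, Topic}.
{Editor, ReviewerID}: every determinant is a superkey — BCNF.
{Country, Editor, Topic}: every determinant is a superkey — BCNF.
{Country, Editor, Score}: every determinant is a superkey — BCNF.
{Country, Score, Topic, VenueID}: every determinant is a superkey — BCNF.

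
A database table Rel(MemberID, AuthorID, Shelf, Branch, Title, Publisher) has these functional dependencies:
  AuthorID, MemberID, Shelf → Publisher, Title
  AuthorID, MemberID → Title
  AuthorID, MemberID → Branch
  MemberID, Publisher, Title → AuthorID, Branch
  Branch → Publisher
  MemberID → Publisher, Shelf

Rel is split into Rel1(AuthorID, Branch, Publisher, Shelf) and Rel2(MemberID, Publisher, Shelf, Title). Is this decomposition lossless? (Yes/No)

No

Rel1 ∩ Rel2 = {Publisher, Shelf}; its closure under F is {Publisher, Shelf}.
Neither Rel1 nor Rel2 is contained in that closure, so the decomposition is lossy.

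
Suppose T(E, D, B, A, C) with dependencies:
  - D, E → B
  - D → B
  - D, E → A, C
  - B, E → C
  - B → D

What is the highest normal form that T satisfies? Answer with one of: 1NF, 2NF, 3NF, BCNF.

Candidate keys: {B, E}, {D, E}. Prime attributes: {B, D, E}.
D → B breaks BCNF: {D}⁺ = {B, D}, so {D} is not a superkey.
Its right-hand attributes {B} are all prime, as are those of every other non-superkey FD — the relation is in 3NF.

3NF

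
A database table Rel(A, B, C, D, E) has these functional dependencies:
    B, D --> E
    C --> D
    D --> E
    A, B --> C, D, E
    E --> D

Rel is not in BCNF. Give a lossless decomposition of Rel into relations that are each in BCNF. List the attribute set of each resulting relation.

{A, B, C}; {B, D}; {C, D}; {D, E}

Candidate key of the original relation: {A, B}.
{A, B, C, D, E}: {B, D} determines {B, D, E} here but is not a superkey — split on B, D --> E, giving {B, D, E} and {A, B, C, D}.
{B, D, E}: {D} determines {D, E} here but is not a superkey — split on D --> E, giving {D, E} and {B, D}.
{D, E} has no BCNF violation.
{B, D} has no BCNF violation.
{A, B, C, D}: {C} determines {C, D} here but is not a superkey — split on C --> D, giving {C, D} and {A, B, C}.
{C, D} has no BCNF violation.
{A, B, C} has no BCNF violation.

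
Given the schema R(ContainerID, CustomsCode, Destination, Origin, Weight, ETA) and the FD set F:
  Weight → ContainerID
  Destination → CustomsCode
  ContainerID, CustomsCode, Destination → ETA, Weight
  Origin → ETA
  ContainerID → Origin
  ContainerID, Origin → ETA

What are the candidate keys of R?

{ContainerID, Destination}, {Destination, Weight}

{Destination} never appears on the right of any FD, so every key must include it.
Closure of {ContainerID, Destination} is {ContainerID, CustomsCode, Destination, ETA, Origin, Weight}, the whole schema; {ContainerID, Destination} is a candidate key.
Closure of {Destination, Weight} is {ContainerID, CustomsCode, Destination, ETA, Origin, Weight}, the whole schema; {Destination, Weight} is a candidate key.
These are minimal and exhaustive — every other superkey contains one of them.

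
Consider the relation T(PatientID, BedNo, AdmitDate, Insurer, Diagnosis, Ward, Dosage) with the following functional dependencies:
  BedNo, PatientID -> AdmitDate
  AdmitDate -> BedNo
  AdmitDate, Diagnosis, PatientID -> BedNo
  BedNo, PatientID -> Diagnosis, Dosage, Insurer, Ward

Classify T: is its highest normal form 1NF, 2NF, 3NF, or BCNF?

Candidate keys: {AdmitDate, PatientID}, {BedNo, PatientID}. Prime attributes: {AdmitDate, BedNo, PatientID}.
For AdmitDate -> BedNo we have {AdmitDate}⁺ = {AdmitDate, BedNo}; {AdmitDate} is not a superkey, so BCNF fails.
Since {BedNo} ⊆ prime attributes and every other non-superkey FD also has a prime right side, the schema is in 3NF.

3NF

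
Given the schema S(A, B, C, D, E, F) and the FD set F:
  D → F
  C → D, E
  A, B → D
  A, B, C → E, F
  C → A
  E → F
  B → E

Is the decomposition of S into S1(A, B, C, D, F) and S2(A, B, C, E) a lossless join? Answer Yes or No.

Yes

S1 ∩ S2 = {A, B, C}; its closure under F is {A, B, C, D, E, F}.
This includes all of S1, so the common attributes are a superkey of S1 — the join is lossless.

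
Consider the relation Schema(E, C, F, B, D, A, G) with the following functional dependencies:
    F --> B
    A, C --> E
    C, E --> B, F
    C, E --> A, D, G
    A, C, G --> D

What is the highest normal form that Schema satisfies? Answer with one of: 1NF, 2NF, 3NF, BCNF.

2NF

Candidate keys: {A, C}, {C, E}. Prime attributes: {A, C, E}.
F --> B breaks BCNF: {F}⁺ = {B, F}, so {F} is not a superkey.
F --> B determines the non-prime attribute {B} from a non-superkey — 3NF is violated.
No proper subset of a key has a non-prime attribute in its closure, so there is no partial dependency; 2NF holds.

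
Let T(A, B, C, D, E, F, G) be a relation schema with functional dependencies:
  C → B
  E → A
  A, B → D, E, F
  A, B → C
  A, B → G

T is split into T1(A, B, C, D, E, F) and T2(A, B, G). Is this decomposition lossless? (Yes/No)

Yes

T1 ∩ T2 = {A, B}; its closure under F is {A, B, C, D, E, F, G}.
This includes all of T1, so the common attributes are a superkey of T1 — the join is lossless.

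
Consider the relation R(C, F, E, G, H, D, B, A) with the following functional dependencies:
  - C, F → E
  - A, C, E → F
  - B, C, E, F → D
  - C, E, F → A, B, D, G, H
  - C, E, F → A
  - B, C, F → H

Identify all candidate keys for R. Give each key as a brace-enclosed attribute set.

{A, C, E}, {C, F}

{C} never appears on the right of any FD, so every key must include it.
{C, F}⁺ = {A, B, C, D, E, F, G, H}, which is every attribute, so {C, F} is a candidate key.
{A, C, E}⁺ = {A, B, C, D, E, F, G, H}, which is every attribute, so {A, C, E} is a candidate key.
No proper subset of any of these is a key, and no other minimal superkey exists.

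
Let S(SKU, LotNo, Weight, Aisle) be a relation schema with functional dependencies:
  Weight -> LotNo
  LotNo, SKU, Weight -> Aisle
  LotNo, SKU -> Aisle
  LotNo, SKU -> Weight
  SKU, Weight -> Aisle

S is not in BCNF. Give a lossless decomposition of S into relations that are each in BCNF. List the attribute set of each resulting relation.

{Aisle, SKU, Weight}; {LotNo, Weight}

Candidate keys of the original relation: {LotNo, SKU}, {SKU, Weight}.
In {Aisle, LotNo, SKU, Weight}, {Weight} is not a superkey ({Weight}⁺ restricted to this set is {LotNo, Weight}), so split on Weight -> LotNo into {LotNo, Weight} and {Aisle, SKU, Weight}.
{LotNo, Weight} has no BCNF violation.
{Aisle, SKU, Weight} has no BCNF violation.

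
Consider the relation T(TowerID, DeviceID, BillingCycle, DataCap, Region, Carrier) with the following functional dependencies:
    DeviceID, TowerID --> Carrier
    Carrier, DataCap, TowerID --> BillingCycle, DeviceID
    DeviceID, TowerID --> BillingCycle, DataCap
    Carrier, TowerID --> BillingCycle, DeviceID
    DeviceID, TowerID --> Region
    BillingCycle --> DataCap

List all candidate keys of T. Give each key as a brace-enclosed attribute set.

{Carrier, TowerID}, {DeviceID, TowerID}

{TowerID} never appears on the right of any FD, so every key must include it.
{Carrier, TowerID}⁺ = {BillingCycle, Carrier, DataCap, DeviceID, Region, TowerID} — all of the relation — so {Carrier, TowerID} is a candidate key.
{DeviceID, TowerID}⁺ = {BillingCycle, Carrier, DataCap, DeviceID, Region, TowerID} — all of the relation — so {DeviceID, TowerID} is a candidate key.
No proper subset of any of these is a key, and no other minimal superkey exists.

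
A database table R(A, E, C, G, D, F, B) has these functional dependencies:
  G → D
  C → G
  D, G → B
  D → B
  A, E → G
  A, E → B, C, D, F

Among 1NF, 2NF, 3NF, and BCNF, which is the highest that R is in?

Candidate key: {A, E}. Prime attributes: {A, E}.
G → D: {G}⁺ = {B, D, G}, which is not all of the attributes, so the left side is not a superkey — BCNF is violated.
Because {D} is non-prime and the left side of G → D is not a superkey, the relation is not in 3NF.
No non-prime attribute depends on a proper subset of any candidate key, so 2NF holds.

2NF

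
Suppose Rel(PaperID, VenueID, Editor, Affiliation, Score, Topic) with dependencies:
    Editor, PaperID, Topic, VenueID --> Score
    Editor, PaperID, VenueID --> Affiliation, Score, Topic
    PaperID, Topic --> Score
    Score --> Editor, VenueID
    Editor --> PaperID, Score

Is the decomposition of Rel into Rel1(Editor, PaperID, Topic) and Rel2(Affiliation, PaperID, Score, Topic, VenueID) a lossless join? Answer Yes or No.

Rel1 ∩ Rel2 = {PaperID, Topic}; its closure under F is {Affiliation, Editor, PaperID, Score, Topic, VenueID}.
Rel1 is contained in that closure, so Rel1 ∩ Rel2 --> Rel1 holds and the join is lossless.

Yes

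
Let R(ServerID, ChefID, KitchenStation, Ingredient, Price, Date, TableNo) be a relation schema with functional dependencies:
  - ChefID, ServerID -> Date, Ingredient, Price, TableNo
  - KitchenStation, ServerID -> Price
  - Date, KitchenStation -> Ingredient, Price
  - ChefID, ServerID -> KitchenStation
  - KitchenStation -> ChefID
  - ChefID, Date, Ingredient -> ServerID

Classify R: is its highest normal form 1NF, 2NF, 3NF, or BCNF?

Candidate keys: {ChefID, Date, Ingredient}, {ChefID, ServerID}, {Date, KitchenStation}, {KitchenStation, ServerID}. Prime attributes: {ChefID, Date, Ingredient, KitchenStation, ServerID}.
For KitchenStation -> ChefID we have {KitchenStation}⁺ = {ChefID, KitchenStation}; {KitchenStation} is not a superkey, so BCNF fails.
But every attribute on its right side ({ChefID}) is prime, and the same holds for every other non-superkey FD, so 3NF still holds.

3NF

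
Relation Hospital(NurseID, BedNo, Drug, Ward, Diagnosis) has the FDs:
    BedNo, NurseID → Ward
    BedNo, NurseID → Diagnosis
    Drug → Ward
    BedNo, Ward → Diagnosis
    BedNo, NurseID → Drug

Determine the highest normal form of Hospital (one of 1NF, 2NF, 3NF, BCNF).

2NF

Candidate key: {BedNo, NurseID}. Prime attributes: {BedNo, NurseID}.
For Drug → Ward we have {Drug}⁺ = {Drug, Ward}; {Drug} is not a superkey, so BCNF fails.
Drug → Ward determines the non-prime attribute {Ward} from a non-superkey — 3NF is violated.
Checking every proper subset of each key, none determines a non-prime attribute — 2NF is satisfied.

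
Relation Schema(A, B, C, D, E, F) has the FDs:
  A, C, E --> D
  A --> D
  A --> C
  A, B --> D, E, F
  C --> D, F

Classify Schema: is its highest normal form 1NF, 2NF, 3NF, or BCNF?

1NF

Candidate key: {A, B}. Prime attributes: {A, B}.
For A, C, E --> D we have {A, C, E}⁺ = {A, C, D, E, F}; {A, C, E} is not a superkey, so BCNF fails.
A, C, E --> D determines the non-prime attribute {D} from a non-superkey — 3NF is violated.
The proper key subset {A} of {A, B} determines non-prime {C, D, F}, so the relation is not even in 2NF.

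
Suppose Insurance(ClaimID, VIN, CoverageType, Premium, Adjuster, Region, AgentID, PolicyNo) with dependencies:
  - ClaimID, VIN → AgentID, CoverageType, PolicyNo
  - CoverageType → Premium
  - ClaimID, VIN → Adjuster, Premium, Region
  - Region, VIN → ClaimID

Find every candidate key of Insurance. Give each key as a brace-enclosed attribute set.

{VIN} never appears on the right of any FD, so every key must include it.
{ClaimID, VIN}⁺ = {Adjuster, AgentID, ClaimID, CoverageType, PolicyNo, Premium, Region, VIN}, which is every attribute, so {ClaimID, VIN} is a candidate key.
{Region, VIN}⁺ = {Adjuster, AgentID, ClaimID, CoverageType, PolicyNo, Premium, Region, VIN}, which is every attribute, so {Region, VIN} is a candidate key.
These are minimal and exhaustive — every other superkey contains one of them.

{ClaimID, VIN}, {Region, VIN}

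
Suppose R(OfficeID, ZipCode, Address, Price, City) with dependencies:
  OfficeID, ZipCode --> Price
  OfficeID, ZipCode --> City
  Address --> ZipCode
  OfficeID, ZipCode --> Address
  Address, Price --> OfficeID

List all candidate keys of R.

{Address, OfficeID}⁺ = {Address, City, OfficeID, Price, ZipCode}, which is every attribute, so {Address, OfficeID} is a candidate key.
{Address, Price}⁺ = {Address, City, OfficeID, Price, ZipCode}, which is every attribute, so {Address, Price} is a candidate key.
{OfficeID, ZipCode}⁺ = {Address, City, OfficeID, Price, ZipCode}, which is every attribute, so {OfficeID, ZipCode} is a candidate key.
Any other superkey properly contains one of these, so there are no further candidate keys.

{Address, OfficeID}, {Address, Price}, {OfficeID, ZipCode}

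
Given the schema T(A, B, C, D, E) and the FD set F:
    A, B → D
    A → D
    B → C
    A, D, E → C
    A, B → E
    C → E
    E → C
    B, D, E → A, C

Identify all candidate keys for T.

{A, B}, {B, D}

Attributes never on any right-hand side: {B} — every candidate key must contain it.
{A, B} is a candidate key since {A, B}⁺ = {A, B, C, D, E} covers every attribute.
{B, D} is a candidate key since {B, D}⁺ = {A, B, C, D, E} covers every attribute.
These are minimal and exhaustive — every other superkey contains one of them.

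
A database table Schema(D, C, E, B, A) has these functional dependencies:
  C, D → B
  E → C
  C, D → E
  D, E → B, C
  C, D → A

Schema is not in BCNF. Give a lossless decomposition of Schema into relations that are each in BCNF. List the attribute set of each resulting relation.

{A, B, D, E}; {C, E}

Candidate keys of the original relation: {C, D}, {D, E}.
In {A, B, C, D, E}, {E} is not a superkey ({E}⁺ restricted to this set is {C, E}), so split on E → C into {C, E} and {A, B, D, E}.
{C, E}: every determinant is a superkey — BCNF.
{A, B, D, E}: every determinant is a superkey — BCNF.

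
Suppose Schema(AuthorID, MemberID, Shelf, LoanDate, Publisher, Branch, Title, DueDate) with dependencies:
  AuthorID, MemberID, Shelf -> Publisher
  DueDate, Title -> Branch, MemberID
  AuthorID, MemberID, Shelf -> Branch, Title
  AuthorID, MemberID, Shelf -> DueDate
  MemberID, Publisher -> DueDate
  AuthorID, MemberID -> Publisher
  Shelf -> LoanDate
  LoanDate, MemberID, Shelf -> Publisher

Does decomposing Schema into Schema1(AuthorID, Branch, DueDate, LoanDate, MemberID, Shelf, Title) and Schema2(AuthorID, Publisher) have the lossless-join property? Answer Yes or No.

The shared attributes are {AuthorID} and {AuthorID}⁺ = {AuthorID}.
The closure covers neither Schema1 nor Schema2 entirely; the join is not lossless.

No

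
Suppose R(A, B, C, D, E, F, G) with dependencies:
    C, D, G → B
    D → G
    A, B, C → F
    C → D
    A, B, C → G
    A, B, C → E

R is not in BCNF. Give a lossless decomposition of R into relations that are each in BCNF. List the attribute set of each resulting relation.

Candidate key of the original relation: {A, C}.
{A, B, C, D, E, F, G}: {C, D, G} determines {B, C, D, G} here but is not a superkey — split on C, D, G → B, giving {B, C, D, G} and {A, C, D, E, F, G}.
{B, C, D, G}: {D} determines {D, G} here but is not a superkey — split on D → G, giving {D, G} and {B, C, D}.
{D, G}: every determinant is a superkey — BCNF.
{B, C, D}: every determinant is a superkey — BCNF.
{A, C, D, E, F, G}: {D} determines {D, G} here but is not a superkey — split on D → G, giving {D, G} and {A, C, D, E, F}.
{D, G}: every determinant is a superkey — BCNF.
{A, C, D, E, F}: {C} determines {C, D} here but is not a superkey — split on C → D, giving {C, D} and {A, C, E, F}.
{C, D}: every determinant is a superkey — BCNF.
{A, C, E, F}: every determinant is a superkey — BCNF.

{A, C, E, F}; {B, C, D}; {D, G}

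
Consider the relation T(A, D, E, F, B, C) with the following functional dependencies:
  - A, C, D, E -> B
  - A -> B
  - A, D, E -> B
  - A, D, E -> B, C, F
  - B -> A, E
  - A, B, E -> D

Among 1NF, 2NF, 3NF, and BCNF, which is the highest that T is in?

BCNF

Candidate keys: {A}, {B}. Prime attributes: {A, B}.
Every FD has a superkey on the left, so the relation is in BCNF.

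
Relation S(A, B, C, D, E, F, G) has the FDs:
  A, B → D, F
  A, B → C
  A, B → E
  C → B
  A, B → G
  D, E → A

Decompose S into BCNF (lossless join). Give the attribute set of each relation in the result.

Candidate keys of the original relation: {A, B}, {A, C}, {B, D, E}, {C, D, E}.
{A, B, C, D, E, F, G}: {C} determines {B, C} here but is not a superkey — split on C → B, giving {B, C} and {A, C, D, E, F, G}.
{B, C} is in BCNF.
{A, C, D, E, F, G}: {D, E} determines {A, D, E} here but is not a superkey — split on D, E → A, giving {A, D, E} and {C, D, E, F, G}.
{A, D, E} is in BCNF.
{C, D, E, F, G} is in BCNF.

{A, D, E}; {B, C}; {C, D, E, F, G}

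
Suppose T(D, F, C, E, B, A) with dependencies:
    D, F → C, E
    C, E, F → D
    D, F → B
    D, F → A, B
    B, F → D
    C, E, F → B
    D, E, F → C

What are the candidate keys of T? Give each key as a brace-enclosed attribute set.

Attributes never on any right-hand side: {F} — every candidate key must contain it.
{B, F}⁺ = {A, B, C, D, E, F}, which is every attribute, so {B, F} is a candidate key.
{D, F}⁺ = {A, B, C, D, E, F}, which is every attribute, so {D, F} is a candidate key.
{C, E, F}⁺ = {A, B, C, D, E, F}, which is every attribute, so {C, E, F} is a candidate key.
Any other superkey properly contains one of these, so there are no further candidate keys.

{B, F}, {C, E, F}, {D, F}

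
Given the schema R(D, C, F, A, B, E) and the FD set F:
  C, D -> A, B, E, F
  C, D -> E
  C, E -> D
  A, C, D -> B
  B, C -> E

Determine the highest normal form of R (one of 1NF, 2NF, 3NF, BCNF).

BCNF

Candidate keys: {B, C}, {C, D}, {C, E}. Prime attributes: {B, C, D, E}.
The left-hand side of every FD is a superkey, so BCNF is satisfied.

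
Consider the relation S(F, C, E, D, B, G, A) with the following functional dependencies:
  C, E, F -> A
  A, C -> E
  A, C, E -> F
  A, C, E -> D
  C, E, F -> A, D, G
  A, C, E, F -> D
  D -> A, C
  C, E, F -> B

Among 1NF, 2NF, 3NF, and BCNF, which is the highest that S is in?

Candidate keys: {A, C}, {C, E, F}, {D}. Prime attributes: {A, C, D, E, F}.
The left-hand side of every FD is a superkey, so BCNF is satisfied.

BCNF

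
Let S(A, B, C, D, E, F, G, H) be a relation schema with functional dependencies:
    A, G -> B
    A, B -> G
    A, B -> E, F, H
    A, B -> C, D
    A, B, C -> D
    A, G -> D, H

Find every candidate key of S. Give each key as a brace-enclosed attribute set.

No FD produces {A}, so it must be in every candidate key.
{A, B}⁺ = {A, B, C, D, E, F, G, H}, which is every attribute, so {A, B} is a candidate key.
{A, G}⁺ = {A, B, C, D, E, F, G, H}, which is every attribute, so {A, G} is a candidate key.
Any other superkey properly contains one of these, so there are no further candidate keys.

{A, B}, {A, G}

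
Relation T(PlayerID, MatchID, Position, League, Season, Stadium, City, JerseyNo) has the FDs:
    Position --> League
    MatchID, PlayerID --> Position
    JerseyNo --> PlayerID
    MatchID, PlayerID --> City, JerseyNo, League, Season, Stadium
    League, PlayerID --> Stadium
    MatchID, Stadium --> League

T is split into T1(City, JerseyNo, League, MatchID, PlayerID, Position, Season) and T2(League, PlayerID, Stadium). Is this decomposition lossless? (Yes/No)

Common attributes: {League, PlayerID}; their closure is {League, PlayerID, Stadium}.
This includes all of T2, so the common attributes are a superkey of T2 — the join is lossless.

Yes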